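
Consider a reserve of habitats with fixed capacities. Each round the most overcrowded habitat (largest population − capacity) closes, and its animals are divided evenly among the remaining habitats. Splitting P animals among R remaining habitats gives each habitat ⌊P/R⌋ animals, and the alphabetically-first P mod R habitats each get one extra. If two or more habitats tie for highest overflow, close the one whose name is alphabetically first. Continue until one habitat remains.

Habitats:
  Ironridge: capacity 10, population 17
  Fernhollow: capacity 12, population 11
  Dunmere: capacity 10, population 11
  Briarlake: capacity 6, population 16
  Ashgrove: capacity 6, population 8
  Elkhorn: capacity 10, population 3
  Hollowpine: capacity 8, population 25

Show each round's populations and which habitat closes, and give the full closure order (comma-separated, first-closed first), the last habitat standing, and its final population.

Closure order: Hollowpine, Briarlake, Ironridge, Ashgrove, Dunmere, Fernhollow
Last habitat: Elkhorn with 91 animals

Round 1: Ashgrove=8 Briarlake=16 Dunmere=11 Elkhorn=3 Fernhollow=11 Hollowpine=25 Ironridge=17 → close Hollowpine (overflow 17)
  25÷6 = 4 each, +1 to first 1
Round 2: Ashgrove=13 Briarlake=20 Dunmere=15 Elkhorn=7 Fernhollow=15 Ironridge=21 → close Briarlake (overflow 14)
  20÷5 = 4 each, +1 to first 0
Round 3: Ashgrove=17 Dunmere=19 Elkhorn=11 Fernhollow=19 Ironridge=25 → close Ironridge (overflow 15)
  25÷4 = 6 each, +1 to first 1
Round 4: Ashgrove=24 Dunmere=25 Elkhorn=17 Fernhollow=25 → close Ashgrove (overflow 18)
  24÷3 = 8 each, +1 to first 0
Round 5: Dunmere=33 Elkhorn=25 Fernhollow=33 → close Dunmere (overflow 23)
  33÷2 = 16 each, +1 to first 1
Round 6: Elkhorn=42 Fernhollow=49 → close Fernhollow (overflow 37)
  49÷1 = 49 each, +1 to first 0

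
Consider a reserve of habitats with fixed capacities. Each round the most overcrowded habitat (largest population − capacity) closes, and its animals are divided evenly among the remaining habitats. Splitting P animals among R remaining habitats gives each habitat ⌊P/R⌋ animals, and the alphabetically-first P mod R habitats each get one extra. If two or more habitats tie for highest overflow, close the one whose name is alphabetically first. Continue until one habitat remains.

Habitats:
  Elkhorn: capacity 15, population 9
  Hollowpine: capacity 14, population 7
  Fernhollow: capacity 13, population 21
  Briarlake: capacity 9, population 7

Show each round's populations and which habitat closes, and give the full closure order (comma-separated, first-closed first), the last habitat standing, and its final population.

Closure order: Fernhollow, Briarlake, Elkhorn
Last habitat: Hollowpine with 44 animals

Round 1: Briarlake=7 Elkhorn=9 Fernhollow=21 Hollowpine=7 → close Fernhollow (overflow 8)
  21÷3 = 7 each, +1 to first 0
Round 2: Briarlake=14 Elkhorn=16 Hollowpine=14 → close Briarlake (overflow 5)
  14÷2 = 7 each, +1 to first 0
Round 3: Elkhorn=23 Hollowpine=21 → close Elkhorn (overflow 8)
  23÷1 = 23 each, +1 to first 0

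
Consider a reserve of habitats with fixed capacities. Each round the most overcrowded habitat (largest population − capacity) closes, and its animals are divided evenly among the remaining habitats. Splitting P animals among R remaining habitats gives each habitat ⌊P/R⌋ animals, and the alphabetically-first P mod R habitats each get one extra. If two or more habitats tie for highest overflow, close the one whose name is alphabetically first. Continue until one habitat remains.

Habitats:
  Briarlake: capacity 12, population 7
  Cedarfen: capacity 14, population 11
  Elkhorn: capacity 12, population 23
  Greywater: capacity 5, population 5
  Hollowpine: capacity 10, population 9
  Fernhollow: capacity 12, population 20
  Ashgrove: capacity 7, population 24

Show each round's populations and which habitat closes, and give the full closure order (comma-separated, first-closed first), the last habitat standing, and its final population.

Round 1: Ashgrove=24 Briarlake=7 Cedarfen=11 Elkhorn=23 Fernhollow=20 Greywater=5 Hollowpine=9 → close Ashgrove (overflow 17)
  24÷6 = 4 each, +1 to first 0
Round 2: Briarlake=11 Cedarfen=15 Elkhorn=27 Fernhollow=24 Greywater=9 Hollowpine=13 → close Elkhorn (overflow 15)
  27÷5 = 5 each, +1 to first 2
Round 3: Briarlake=17 Cedarfen=21 Fernhollow=29 Greywater=14 Hollowpine=18 → close Fernhollow (overflow 17)
  29÷4 = 7 each, +1 to first 1
Round 4: Briarlake=25 Cedarfen=28 Greywater=21 Hollowpine=25 → close Greywater (overflow 16)
  21÷3 = 7 each, +1 to first 0
Round 5: Briarlake=32 Cedarfen=35 Hollowpine=32 → close Hollowpine (overflow 22)
  32÷2 = 16 each, +1 to first 0
Round 6: Briarlake=48 Cedarfen=51 → close Cedarfen (overflow 37)
  51÷1 = 51 each, +1 to first 0

Closure order: Ashgrove, Elkhorn, Fernhollow, Greywater, Hollowpine, Cedarfen
Last habitat: Briarlake with 99 animals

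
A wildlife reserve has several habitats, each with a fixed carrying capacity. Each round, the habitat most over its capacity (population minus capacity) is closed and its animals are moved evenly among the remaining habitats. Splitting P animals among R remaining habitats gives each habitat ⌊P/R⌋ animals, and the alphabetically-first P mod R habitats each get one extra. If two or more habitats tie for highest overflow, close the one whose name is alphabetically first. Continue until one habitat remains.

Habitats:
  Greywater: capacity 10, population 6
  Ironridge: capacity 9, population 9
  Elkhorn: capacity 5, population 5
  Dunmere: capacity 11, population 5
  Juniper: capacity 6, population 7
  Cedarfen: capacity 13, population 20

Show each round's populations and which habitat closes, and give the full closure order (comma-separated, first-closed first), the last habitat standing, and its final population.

Round 1: Cedarfen=20 Dunmere=5 Elkhorn=5 Greywater=6 Ironridge=9 Juniper=7 → close Cedarfen (overflow 7)
  20÷5 = 4 each, +1 to first 0
Round 2: Dunmere=9 Elkhorn=9 Greywater=10 Ironridge=13 Juniper=11 → close Juniper (overflow 5)
  11÷4 = 2 each, +1 to first 3
Round 3: Dunmere=12 Elkhorn=12 Greywater=13 Ironridge=15 → close Elkhorn (overflow 7)
  12÷3 = 4 each, +1 to first 0
Round 4: Dunmere=16 Greywater=17 Ironridge=19 → close Ironridge (overflow 10)
  19÷2 = 9 each, +1 to first 1
Round 5: Dunmere=26 Greywater=26 → close Greywater (overflow 16)
  26÷1 = 26 each, +1 to first 0

Closure order: Cedarfen, Juniper, Elkhorn, Ironridge, Greywater
Last habitat: Dunmere with 52 animals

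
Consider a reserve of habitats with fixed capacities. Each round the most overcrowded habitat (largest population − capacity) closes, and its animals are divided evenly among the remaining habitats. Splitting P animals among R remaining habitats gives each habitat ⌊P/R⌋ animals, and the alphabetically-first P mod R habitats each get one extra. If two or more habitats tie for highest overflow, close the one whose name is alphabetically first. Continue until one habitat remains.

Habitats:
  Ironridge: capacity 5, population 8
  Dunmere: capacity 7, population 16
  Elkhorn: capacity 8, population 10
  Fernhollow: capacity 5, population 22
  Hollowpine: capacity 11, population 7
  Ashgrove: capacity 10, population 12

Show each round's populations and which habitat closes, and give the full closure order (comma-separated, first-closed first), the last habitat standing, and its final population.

Closure order: Fernhollow, Dunmere, Ashgrove, Elkhorn, Ironridge
Last habitat: Hollowpine with 75 animals

Round 1: Ashgrove=12 Dunmere=16 Elkhorn=10 Fernhollow=22 Hollowpine=7 Ironridge=8 → close Fernhollow (overflow 17)
  22÷5 = 4 each, +1 to first 2
Round 2: Ashgrove=17 Dunmere=21 Elkhorn=14 Hollowpine=11 Ironridge=12 → close Dunmere (overflow 14)
  21÷4 = 5 each, +1 to first 1
Round 3: Ashgrove=23 Elkhorn=19 Hollowpine=16 Ironridge=17 → close Ashgrove (overflow 13)
  23÷3 = 7 each, +1 to first 2
Round 4: Elkhorn=27 Hollowpine=24 Ironridge=24 → close Elkhorn (overflow 19)
  27÷2 = 13 each, +1 to first 1
Round 5: Hollowpine=38 Ironridge=37 → close Ironridge (overflow 32)
  37÷1 = 37 each, +1 to first 0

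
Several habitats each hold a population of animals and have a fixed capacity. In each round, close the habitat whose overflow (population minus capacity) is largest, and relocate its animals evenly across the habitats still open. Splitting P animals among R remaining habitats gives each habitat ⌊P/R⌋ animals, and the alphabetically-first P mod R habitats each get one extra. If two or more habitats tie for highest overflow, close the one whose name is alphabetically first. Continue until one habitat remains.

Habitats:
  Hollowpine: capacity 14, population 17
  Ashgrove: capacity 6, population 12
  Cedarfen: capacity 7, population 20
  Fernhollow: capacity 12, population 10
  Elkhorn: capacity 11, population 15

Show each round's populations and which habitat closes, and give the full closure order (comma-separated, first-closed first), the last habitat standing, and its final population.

Closure order: Cedarfen, Ashgrove, Elkhorn, Hollowpine
Last habitat: Fernhollow with 74 animals

Round 1: Ashgrove=12 Cedarfen=20 Elkhorn=15 Fernhollow=10 Hollowpine=17 → close Cedarfen (overflow 13)
  20÷4 = 5 each, +1 to first 0
Round 2: Ashgrove=17 Elkhorn=20 Fernhollow=15 Hollowpine=22 → close Ashgrove (overflow 11)
  17÷3 = 5 each, +1 to first 2
Round 3: Elkhorn=26 Fernhollow=21 Hollowpine=27 → close Elkhorn (overflow 15)
  26÷2 = 13 each, +1 to first 0
Round 4: Fernhollow=34 Hollowpine=40 → close Hollowpine (overflow 26)
  40÷1 = 40 each, +1 to first 0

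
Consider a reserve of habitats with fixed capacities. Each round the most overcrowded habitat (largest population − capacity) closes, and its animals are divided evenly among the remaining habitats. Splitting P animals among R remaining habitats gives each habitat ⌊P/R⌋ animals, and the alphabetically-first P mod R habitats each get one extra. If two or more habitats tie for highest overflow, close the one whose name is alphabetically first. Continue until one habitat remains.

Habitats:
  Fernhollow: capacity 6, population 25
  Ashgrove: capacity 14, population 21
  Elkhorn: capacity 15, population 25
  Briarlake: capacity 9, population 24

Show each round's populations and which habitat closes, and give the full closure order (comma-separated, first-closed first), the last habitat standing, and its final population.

Closure order: Fernhollow, Briarlake, Elkhorn
Last habitat: Ashgrove with 95 animals

Round 1: Ashgrove=21 Briarlake=24 Elkhorn=25 Fernhollow=25 → close Fernhollow (overflow 19)
  25÷3 = 8 each, +1 to first 1
Round 2: Ashgrove=30 Briarlake=32 Elkhorn=33 → close Briarlake (overflow 23)
  32÷2 = 16 each, +1 to first 0
Round 3: Ashgrove=46 Elkhorn=49 → close Elkhorn (overflow 34)
  49÷1 = 49 each, +1 to first 0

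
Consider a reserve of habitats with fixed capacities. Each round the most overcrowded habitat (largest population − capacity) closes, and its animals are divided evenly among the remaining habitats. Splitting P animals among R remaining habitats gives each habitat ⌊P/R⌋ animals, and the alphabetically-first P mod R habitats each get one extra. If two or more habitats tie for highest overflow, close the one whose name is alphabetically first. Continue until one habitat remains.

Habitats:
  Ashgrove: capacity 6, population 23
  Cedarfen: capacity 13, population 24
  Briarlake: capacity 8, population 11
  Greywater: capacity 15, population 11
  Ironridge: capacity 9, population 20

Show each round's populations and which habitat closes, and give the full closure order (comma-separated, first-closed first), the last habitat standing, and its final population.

Round 1: Ashgrove=23 Briarlake=11 Cedarfen=24 Greywater=11 Ironridge=20 → close Ashgrove (overflow 17)
  23÷4 = 5 each, +1 to first 3
Round 2: Briarlake=17 Cedarfen=30 Greywater=17 Ironridge=25 → close Cedarfen (overflow 17)
  30÷3 = 10 each, +1 to first 0
Round 3: Briarlake=27 Greywater=27 Ironridge=35 → close Ironridge (overflow 26)
  35÷2 = 17 each, +1 to first 1
Round 4: Briarlake=45 Greywater=44 → close Briarlake (overflow 37)
  45÷1 = 45 each, +1 to first 0

Closure order: Ashgrove, Cedarfen, Ironridge, Briarlake
Last habitat: Greywater with 89 animals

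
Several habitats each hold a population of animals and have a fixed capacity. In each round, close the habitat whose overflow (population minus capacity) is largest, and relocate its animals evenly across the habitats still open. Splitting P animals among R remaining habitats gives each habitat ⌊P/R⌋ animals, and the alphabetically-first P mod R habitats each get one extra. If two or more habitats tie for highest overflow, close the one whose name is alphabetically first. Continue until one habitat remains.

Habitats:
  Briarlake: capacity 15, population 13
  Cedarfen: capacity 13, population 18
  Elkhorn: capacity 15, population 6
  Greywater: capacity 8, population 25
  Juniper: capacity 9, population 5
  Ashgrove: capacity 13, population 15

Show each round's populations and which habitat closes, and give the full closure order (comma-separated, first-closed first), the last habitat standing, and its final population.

Round 1: Ashgrove=15 Briarlake=13 Cedarfen=18 Elkhorn=6 Greywater=25 Juniper=5 → close Greywater (overflow 17)
  25÷5 = 5 each, +1 to first 0
Round 2: Ashgrove=20 Briarlake=18 Cedarfen=23 Elkhorn=11 Juniper=10 → close Cedarfen (overflow 10)
  23÷4 = 5 each, +1 to first 3
Round 3: Ashgrove=26 Briarlake=24 Elkhorn=17 Juniper=15 → close Ashgrove (overflow 13)
  26÷3 = 8 each, +1 to first 2
Round 4: Briarlake=33 Elkhorn=26 Juniper=23 → close Briarlake (overflow 18)
  33÷2 = 16 each, +1 to first 1
Round 5: Elkhorn=43 Juniper=39 → close Juniper (overflow 30)
  39÷1 = 39 each, +1 to first 0

Closure order: Greywater, Cedarfen, Ashgrove, Briarlake, Juniper
Last habitat: Elkhorn with 82 animals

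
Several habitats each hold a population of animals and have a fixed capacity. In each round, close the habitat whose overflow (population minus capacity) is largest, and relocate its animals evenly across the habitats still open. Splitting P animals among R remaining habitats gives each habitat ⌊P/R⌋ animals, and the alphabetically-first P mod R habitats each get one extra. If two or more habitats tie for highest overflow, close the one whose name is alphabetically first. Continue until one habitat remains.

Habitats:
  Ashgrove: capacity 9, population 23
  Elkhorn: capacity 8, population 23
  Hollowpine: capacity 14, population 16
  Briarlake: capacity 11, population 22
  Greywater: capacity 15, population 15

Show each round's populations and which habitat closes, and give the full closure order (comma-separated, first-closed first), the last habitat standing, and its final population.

Closure order: Elkhorn, Ashgrove, Briarlake, Greywater
Last habitat: Hollowpine with 99 animals

Round 1: Ashgrove=23 Briarlake=22 Elkhorn=23 Greywater=15 Hollowpine=16 → close Elkhorn (overflow 15)
  23÷4 = 5 each, +1 to first 3
Round 2: Ashgrove=29 Briarlake=28 Greywater=21 Hollowpine=21 → close Ashgrove (overflow 20)
  29÷3 = 9 each, +1 to first 2
Round 3: Briarlake=38 Greywater=31 Hollowpine=30 → close Briarlake (overflow 27)
  38÷2 = 19 each, +1 to first 0
Round 4: Greywater=50 Hollowpine=49 → close Greywater (overflow 35)
  50÷1 = 50 each, +1 to first 0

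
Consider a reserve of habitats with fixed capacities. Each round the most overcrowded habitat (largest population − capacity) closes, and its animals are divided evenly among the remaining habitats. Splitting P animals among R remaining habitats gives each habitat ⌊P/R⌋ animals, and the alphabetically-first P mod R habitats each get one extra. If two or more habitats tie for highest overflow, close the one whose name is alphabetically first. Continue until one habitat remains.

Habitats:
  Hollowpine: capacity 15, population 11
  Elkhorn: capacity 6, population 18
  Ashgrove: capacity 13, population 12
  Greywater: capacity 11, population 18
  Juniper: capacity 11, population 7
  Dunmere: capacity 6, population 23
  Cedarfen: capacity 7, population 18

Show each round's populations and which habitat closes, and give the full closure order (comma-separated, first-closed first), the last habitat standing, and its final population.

Closure order: Dunmere, Elkhorn, Cedarfen, Greywater, Ashgrove, Hollowpine
Last habitat: Juniper with 107 animals

Round 1: Ashgrove=12 Cedarfen=18 Dunmere=23 Elkhorn=18 Greywater=18 Hollowpine=11 Juniper=7 → close Dunmere (overflow 17)
  23÷6 = 3 each, +1 to first 5
Round 2: Ashgrove=16 Cedarfen=22 Elkhorn=22 Greywater=22 Hollowpine=15 Juniper=10 → close Elkhorn (overflow 16)
  22÷5 = 4 each, +1 to first 2
Round 3: Ashgrove=21 Cedarfen=27 Greywater=26 Hollowpine=19 Juniper=14 → close Cedarfen (overflow 20)
  27÷4 = 6 each, +1 to first 3
Round 4: Ashgrove=28 Greywater=33 Hollowpine=26 Juniper=20 → close Greywater (overflow 22)
  33÷3 = 11 each, +1 to first 0
Round 5: Ashgrove=39 Hollowpine=37 Juniper=31 → close Ashgrove (overflow 26)
  39÷2 = 19 each, +1 to first 1
Round 6: Hollowpine=57 Juniper=50 → close Hollowpine (overflow 42)
  57÷1 = 57 each, +1 to first 0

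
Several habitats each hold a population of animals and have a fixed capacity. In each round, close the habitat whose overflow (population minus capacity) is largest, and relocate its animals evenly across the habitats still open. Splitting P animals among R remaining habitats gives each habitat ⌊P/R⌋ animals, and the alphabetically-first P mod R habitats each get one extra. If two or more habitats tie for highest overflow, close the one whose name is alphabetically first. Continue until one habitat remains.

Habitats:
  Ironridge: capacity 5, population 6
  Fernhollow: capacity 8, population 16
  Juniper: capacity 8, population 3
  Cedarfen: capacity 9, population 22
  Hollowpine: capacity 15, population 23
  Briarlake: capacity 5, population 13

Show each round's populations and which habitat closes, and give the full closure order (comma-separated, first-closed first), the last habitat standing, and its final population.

Closure order: Cedarfen, Briarlake, Fernhollow, Hollowpine, Ironridge
Last habitat: Juniper with 83 animals

Round 1: Briarlake=13 Cedarfen=22 Fernhollow=16 Hollowpine=23 Ironridge=6 Juniper=3 → close Cedarfen (overflow 13)
  22÷5 = 4 each, +1 to first 2
Round 2: Briarlake=18 Fernhollow=21 Hollowpine=27 Ironridge=10 Juniper=7 → close Briarlake (overflow 13)
  18÷4 = 4 each, +1 to first 2
Round 3: Fernhollow=26 Hollowpine=32 Ironridge=14 Juniper=11 → close Fernhollow (overflow 18)
  26÷3 = 8 each, +1 to first 2
Round 4: Hollowpine=41 Ironridge=23 Juniper=19 → close Hollowpine (overflow 26)
  41÷2 = 20 each, +1 to first 1
Round 5: Ironridge=44 Juniper=39 → close Ironridge (overflow 39)
  44÷1 = 44 each, +1 to first 0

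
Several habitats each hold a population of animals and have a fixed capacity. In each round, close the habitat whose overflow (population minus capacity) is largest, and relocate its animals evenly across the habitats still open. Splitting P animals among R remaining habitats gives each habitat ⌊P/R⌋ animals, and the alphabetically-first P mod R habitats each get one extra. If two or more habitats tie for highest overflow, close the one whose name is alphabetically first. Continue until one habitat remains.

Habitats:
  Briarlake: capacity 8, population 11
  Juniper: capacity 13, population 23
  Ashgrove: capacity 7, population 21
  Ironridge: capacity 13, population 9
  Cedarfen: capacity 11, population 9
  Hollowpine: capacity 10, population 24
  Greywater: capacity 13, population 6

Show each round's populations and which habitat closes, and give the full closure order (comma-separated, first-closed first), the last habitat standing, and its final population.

Closure order: Ashgrove, Hollowpine, Juniper, Briarlake, Cedarfen, Greywater
Last habitat: Ironridge with 103 animals

Round 1: Ashgrove=21 Briarlake=11 Cedarfen=9 Greywater=6 Hollowpine=24 Ironridge=9 Juniper=23 → close Ashgrove (overflow 14)
  21÷6 = 3 each, +1 to first 3
Round 2: Briarlake=15 Cedarfen=13 Greywater=10 Hollowpine=27 Ironridge=12 Juniper=26 → close Hollowpine (overflow 17)
  27÷5 = 5 each, +1 to first 2
Round 3: Briarlake=21 Cedarfen=19 Greywater=15 Ironridge=17 Juniper=31 → close Juniper (overflow 18)
  31÷4 = 7 each, +1 to first 3
Round 4: Briarlake=29 Cedarfen=27 Greywater=23 Ironridge=24 → close Briarlake (overflow 21)
  29÷3 = 9 each, +1 to first 2
Round 5: Cedarfen=37 Greywater=33 Ironridge=33 → close Cedarfen (overflow 26)
  37÷2 = 18 each, +1 to first 1
Round 6: Greywater=52 Ironridge=51 → close Greywater (overflow 39)
  52÷1 = 52 each, +1 to first 0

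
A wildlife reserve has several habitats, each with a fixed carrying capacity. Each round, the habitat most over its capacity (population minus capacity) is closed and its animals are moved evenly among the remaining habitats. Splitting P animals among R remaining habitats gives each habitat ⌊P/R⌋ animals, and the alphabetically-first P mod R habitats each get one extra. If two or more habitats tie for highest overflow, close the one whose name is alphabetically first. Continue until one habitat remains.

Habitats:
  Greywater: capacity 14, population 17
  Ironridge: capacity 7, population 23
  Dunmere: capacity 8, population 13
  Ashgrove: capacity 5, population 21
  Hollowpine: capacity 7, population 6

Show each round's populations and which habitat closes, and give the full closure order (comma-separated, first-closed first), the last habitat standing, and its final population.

Round 1: Ashgrove=21 Dunmere=13 Greywater=17 Hollowpine=6 Ironridge=23 → close Ashgrove (overflow 16)
  21÷4 = 5 each, +1 to first 1
Round 2: Dunmere=19 Greywater=22 Hollowpine=11 Ironridge=28 → close Ironridge (overflow 21)
  28÷3 = 9 each, +1 to first 1
Round 3: Dunmere=29 Greywater=31 Hollowpine=20 → close Dunmere (overflow 21)
  29÷2 = 14 each, +1 to first 1
Round 4: Greywater=46 Hollowpine=34 → close Greywater (overflow 32)
  46÷1 = 46 each, +1 to first 0

Closure order: Ashgrove, Ironridge, Dunmere, Greywater
Last habitat: Hollowpine with 80 animals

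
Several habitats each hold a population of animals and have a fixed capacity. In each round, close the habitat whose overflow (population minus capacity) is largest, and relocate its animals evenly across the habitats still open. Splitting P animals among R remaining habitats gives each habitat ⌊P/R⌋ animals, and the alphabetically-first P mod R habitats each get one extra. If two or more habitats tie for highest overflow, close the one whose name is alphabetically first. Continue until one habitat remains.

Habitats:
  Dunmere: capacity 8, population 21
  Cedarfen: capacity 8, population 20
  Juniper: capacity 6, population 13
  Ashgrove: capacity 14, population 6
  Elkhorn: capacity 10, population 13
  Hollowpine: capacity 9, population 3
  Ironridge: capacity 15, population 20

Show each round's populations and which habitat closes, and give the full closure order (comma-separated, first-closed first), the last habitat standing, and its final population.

Round 1: Ashgrove=6 Cedarfen=20 Dunmere=21 Elkhorn=13 Hollowpine=3 Ironridge=20 Juniper=13 → close Dunmere (overflow 13)
  21÷6 = 3 each, +1 to first 3
Round 2: Ashgrove=10 Cedarfen=24 Elkhorn=17 Hollowpine=6 Ironridge=23 Juniper=16 → close Cedarfen (overflow 16)
  24÷5 = 4 each, +1 to first 4
Round 3: Ashgrove=15 Elkhorn=22 Hollowpine=11 Ironridge=28 Juniper=20 → close Juniper (overflow 14)
  20÷4 = 5 each, +1 to first 0
Round 4: Ashgrove=20 Elkhorn=27 Hollowpine=16 Ironridge=33 → close Ironridge (overflow 18)
  33÷3 = 11 each, +1 to first 0
Round 5: Ashgrove=31 Elkhorn=38 Hollowpine=27 → close Elkhorn (overflow 28)
  38÷2 = 19 each, +1 to first 0
Round 6: Ashgrove=50 Hollowpine=46 → close Hollowpine (overflow 37)
  46÷1 = 46 each, +1 to first 0

Closure order: Dunmere, Cedarfen, Juniper, Ironridge, Elkhorn, Hollowpine
Last habitat: Ashgrove with 96 animals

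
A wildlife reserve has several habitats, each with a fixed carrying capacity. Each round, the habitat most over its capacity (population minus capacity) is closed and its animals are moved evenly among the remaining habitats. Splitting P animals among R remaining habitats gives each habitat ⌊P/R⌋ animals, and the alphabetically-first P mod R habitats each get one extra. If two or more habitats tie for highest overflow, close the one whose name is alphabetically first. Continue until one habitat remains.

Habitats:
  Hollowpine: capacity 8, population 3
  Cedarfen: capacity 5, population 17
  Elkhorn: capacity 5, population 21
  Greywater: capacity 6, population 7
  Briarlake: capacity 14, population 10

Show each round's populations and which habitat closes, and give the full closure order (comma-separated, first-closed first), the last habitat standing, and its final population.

Round 1: Briarlake=10 Cedarfen=17 Elkhorn=21 Greywater=7 Hollowpine=3 → close Elkhorn (overflow 16)
  21÷4 = 5 each, +1 to first 1
Round 2: Briarlake=16 Cedarfen=22 Greywater=12 Hollowpine=8 → close Cedarfen (overflow 17)
  22÷3 = 7 each, +1 to first 1
Round 3: Briarlake=24 Greywater=19 Hollowpine=15 → close Greywater (overflow 13)
  19÷2 = 9 each, +1 to first 1
Round 4: Briarlake=34 Hollowpine=24 → close Briarlake (overflow 20)
  34÷1 = 34 each, +1 to first 0

Closure order: Elkhorn, Cedarfen, Greywater, Briarlake
Last habitat: Hollowpine with 58 animals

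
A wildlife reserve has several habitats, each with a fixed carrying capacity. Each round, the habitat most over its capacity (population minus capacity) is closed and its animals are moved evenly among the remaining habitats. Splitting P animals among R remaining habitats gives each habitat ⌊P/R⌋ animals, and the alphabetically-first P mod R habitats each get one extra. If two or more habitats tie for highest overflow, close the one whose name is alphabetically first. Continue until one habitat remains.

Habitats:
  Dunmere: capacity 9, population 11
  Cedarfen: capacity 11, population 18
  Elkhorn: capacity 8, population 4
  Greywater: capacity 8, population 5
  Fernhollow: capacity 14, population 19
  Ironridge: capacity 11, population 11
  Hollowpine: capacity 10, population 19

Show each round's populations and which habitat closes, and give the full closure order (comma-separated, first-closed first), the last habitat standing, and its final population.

Round 1: Cedarfen=18 Dunmere=11 Elkhorn=4 Fernhollow=19 Greywater=5 Hollowpine=19 Ironridge=11 → close Hollowpine (overflow 9)
  19÷6 = 3 each, +1 to first 1
Round 2: Cedarfen=22 Dunmere=14 Elkhorn=7 Fernhollow=22 Greywater=8 Ironridge=14 → close Cedarfen (overflow 11)
  22÷5 = 4 each, +1 to first 2
Round 3: Dunmere=19 Elkhorn=12 Fernhollow=26 Greywater=12 Ironridge=18 → close Fernhollow (overflow 12)
  26÷4 = 6 each, +1 to first 2
Round 4: Dunmere=26 Elkhorn=19 Greywater=18 Ironridge=24 → close Dunmere (overflow 17)
  26÷3 = 8 each, +1 to first 2
Round 5: Elkhorn=28 Greywater=27 Ironridge=32 → close Ironridge (overflow 21)
  32÷2 = 16 each, +1 to first 0
Round 6: Elkhorn=44 Greywater=43 → close Elkhorn (overflow 36)
  44÷1 = 44 each, +1 to first 0

Closure order: Hollowpine, Cedarfen, Fernhollow, Dunmere, Ironridge, Elkhorn
Last habitat: Greywater with 87 animals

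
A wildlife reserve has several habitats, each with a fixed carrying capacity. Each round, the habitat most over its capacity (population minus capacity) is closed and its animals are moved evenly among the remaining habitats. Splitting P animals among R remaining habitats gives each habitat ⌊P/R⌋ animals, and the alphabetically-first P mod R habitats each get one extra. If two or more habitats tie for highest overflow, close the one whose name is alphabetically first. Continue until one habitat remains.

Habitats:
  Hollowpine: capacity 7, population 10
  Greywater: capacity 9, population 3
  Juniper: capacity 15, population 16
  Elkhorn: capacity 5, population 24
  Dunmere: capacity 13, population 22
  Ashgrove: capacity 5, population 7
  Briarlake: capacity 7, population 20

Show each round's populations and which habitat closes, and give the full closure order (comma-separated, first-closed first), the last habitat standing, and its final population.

Round 1: Ashgrove=7 Briarlake=20 Dunmere=22 Elkhorn=24 Greywater=3 Hollowpine=10 Juniper=16 → close Elkhorn (overflow 19)
  24÷6 = 4 each, +1 to first 0
Round 2: Ashgrove=11 Briarlake=24 Dunmere=26 Greywater=7 Hollowpine=14 Juniper=20 → close Briarlake (overflow 17)
  24÷5 = 4 each, +1 to first 4
Round 3: Ashgrove=16 Dunmere=31 Greywater=12 Hollowpine=19 Juniper=24 → close Dunmere (overflow 18)
  31÷4 = 7 each, +1 to first 3
Round 4: Ashgrove=24 Greywater=20 Hollowpine=27 Juniper=31 → close Hollowpine (overflow 20)
  27÷3 = 9 each, +1 to first 0
Round 5: Ashgrove=33 Greywater=29 Juniper=40 → close Ashgrove (overflow 28)
  33÷2 = 16 each, +1 to first 1
Round 6: Greywater=46 Juniper=56 → close Juniper (overflow 41)
  56÷1 = 56 each, +1 to first 0

Closure order: Elkhorn, Briarlake, Dunmere, Hollowpine, Ashgrove, Juniper
Last habitat: Greywater with 102 animals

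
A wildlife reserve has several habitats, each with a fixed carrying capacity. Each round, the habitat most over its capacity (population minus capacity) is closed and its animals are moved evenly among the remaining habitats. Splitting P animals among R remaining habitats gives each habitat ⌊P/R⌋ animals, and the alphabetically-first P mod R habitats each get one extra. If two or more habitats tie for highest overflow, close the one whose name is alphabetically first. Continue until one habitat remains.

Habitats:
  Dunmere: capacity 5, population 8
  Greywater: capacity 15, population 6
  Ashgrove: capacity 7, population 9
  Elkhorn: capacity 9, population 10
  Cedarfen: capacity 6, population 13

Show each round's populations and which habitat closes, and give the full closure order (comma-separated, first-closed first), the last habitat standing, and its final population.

Round 1: Ashgrove=9 Cedarfen=13 Dunmere=8 Elkhorn=10 Greywater=6 → close Cedarfen (overflow 7)
  13÷4 = 3 each, +1 to first 1
Round 2: Ashgrove=13 Dunmere=11 Elkhorn=13 Greywater=9 → close Ashgrove (overflow 6)
  13÷3 = 4 each, +1 to first 1
Round 3: Dunmere=16 Elkhorn=17 Greywater=13 → close Dunmere (overflow 11)
  16÷2 = 8 each, +1 to first 0
Round 4: Elkhorn=25 Greywater=21 → close Elkhorn (overflow 16)
  25÷1 = 25 each, +1 to first 0

Closure order: Cedarfen, Ashgrove, Dunmere, Elkhorn
Last habitat: Greywater with 46 animals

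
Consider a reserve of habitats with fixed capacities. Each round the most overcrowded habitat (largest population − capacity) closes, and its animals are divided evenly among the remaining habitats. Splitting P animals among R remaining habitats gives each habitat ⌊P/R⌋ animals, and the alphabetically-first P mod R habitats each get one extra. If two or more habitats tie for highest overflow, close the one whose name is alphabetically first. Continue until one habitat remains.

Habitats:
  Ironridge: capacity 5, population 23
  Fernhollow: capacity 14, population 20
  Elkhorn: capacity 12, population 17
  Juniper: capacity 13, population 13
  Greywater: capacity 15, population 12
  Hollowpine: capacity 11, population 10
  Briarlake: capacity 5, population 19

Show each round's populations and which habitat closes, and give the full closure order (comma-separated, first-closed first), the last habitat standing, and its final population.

Closure order: Ironridge, Briarlake, Fernhollow, Elkhorn, Greywater, Hollowpine
Last habitat: Juniper with 114 animals

Round 1: Briarlake=19 Elkhorn=17 Fernhollow=20 Greywater=12 Hollowpine=10 Ironridge=23 Juniper=13 → close Ironridge (overflow 18)
  23÷6 = 3 each, +1 to first 5
Round 2: Briarlake=23 Elkhorn=21 Fernhollow=24 Greywater=16 Hollowpine=14 Juniper=16 → close Briarlake (overflow 18)
  23÷5 = 4 each, +1 to first 3
Round 3: Elkhorn=26 Fernhollow=29 Greywater=21 Hollowpine=18 Juniper=20 → close Fernhollow (overflow 15)
  29÷4 = 7 each, +1 to first 1
Round 4: Elkhorn=34 Greywater=28 Hollowpine=25 Juniper=27 → close Elkhorn (overflow 22)
  34÷3 = 11 each, +1 to first 1
Round 5: Greywater=40 Hollowpine=36 Juniper=38 → close Greywater (overflow 25)
  40÷2 = 20 each, +1 to first 0
Round 6: Hollowpine=56 Juniper=58 → close Hollowpine (overflow 45)
  56÷1 = 56 each, +1 to first 0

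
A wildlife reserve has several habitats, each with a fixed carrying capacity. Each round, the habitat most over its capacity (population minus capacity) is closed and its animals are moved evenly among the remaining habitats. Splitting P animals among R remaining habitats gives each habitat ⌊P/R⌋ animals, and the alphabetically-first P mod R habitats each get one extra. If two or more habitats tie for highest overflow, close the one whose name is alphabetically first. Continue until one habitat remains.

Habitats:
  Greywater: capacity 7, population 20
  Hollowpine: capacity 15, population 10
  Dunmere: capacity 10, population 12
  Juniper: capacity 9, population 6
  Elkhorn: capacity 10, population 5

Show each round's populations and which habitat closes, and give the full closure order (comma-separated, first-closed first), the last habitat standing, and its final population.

Closure order: Greywater, Dunmere, Juniper, Elkhorn
Last habitat: Hollowpine with 53 animals

Round 1: Dunmere=12 Elkhorn=5 Greywater=20 Hollowpine=10 Juniper=6 → close Greywater (overflow 13)
  20÷4 = 5 each, +1 to first 0
Round 2: Dunmere=17 Elkhorn=10 Hollowpine=15 Juniper=11 → close Dunmere (overflow 7)
  17÷3 = 5 each, +1 to first 2
Round 3: Elkhorn=16 Hollowpine=21 Juniper=16 → close Juniper (overflow 7)
  16÷2 = 8 each, +1 to first 0
Round 4: Elkhorn=24 Hollowpine=29 → close Elkhorn (overflow 14)
  24÷1 = 24 each, +1 to first 0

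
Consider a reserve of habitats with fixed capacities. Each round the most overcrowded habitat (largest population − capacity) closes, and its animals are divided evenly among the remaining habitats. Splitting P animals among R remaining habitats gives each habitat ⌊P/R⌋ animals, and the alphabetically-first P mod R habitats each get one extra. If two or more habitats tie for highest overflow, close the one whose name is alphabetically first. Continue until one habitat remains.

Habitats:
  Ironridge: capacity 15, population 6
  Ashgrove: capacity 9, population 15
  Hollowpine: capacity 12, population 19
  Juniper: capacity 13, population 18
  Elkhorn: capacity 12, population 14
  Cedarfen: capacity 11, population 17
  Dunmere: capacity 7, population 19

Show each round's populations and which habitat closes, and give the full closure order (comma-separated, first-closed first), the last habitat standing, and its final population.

Closure order: Dunmere, Ashgrove, Hollowpine, Cedarfen, Elkhorn, Juniper
Last habitat: Ironridge with 108 animals

Round 1: Ashgrove=15 Cedarfen=17 Dunmere=19 Elkhorn=14 Hollowpine=19 Ironridge=6 Juniper=18 → close Dunmere (overflow 12)
  19÷6 = 3 each, +1 to first 1
Round 2: Ashgrove=19 Cedarfen=20 Elkhorn=17 Hollowpine=22 Ironridge=9 Juniper=21 → close Ashgrove (overflow 10)
  19÷5 = 3 each, +1 to first 4
Round 3: Cedarfen=24 Elkhorn=21 Hollowpine=26 Ironridge=13 Juniper=24 → close Hollowpine (overflow 14)
  26÷4 = 6 each, +1 to first 2
Round 4: Cedarfen=31 Elkhorn=28 Ironridge=19 Juniper=30 → close Cedarfen (overflow 20)
  31÷3 = 10 each, +1 to first 1
Round 5: Elkhorn=39 Ironridge=29 Juniper=40 → close Elkhorn (overflow 27)
  39÷2 = 19 each, +1 to first 1
Round 6: Ironridge=49 Juniper=59 → close Juniper (overflow 46)
  59÷1 = 59 each, +1 to first 0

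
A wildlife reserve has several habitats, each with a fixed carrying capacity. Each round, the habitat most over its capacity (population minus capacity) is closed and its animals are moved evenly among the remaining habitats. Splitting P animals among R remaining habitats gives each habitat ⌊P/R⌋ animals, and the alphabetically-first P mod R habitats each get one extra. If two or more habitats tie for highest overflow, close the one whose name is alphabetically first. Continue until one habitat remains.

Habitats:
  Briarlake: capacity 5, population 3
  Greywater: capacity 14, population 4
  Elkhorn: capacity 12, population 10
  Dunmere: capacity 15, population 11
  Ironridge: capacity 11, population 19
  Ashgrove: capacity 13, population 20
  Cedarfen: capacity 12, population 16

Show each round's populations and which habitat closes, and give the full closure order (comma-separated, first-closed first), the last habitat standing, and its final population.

Closure order: Ironridge, Ashgrove, Cedarfen, Briarlake, Elkhorn, Dunmere
Last habitat: Greywater with 83 animals

Round 1: Ashgrove=20 Briarlake=3 Cedarfen=16 Dunmere=11 Elkhorn=10 Greywater=4 Ironridge=19 → close Ironridge (overflow 8)
  19÷6 = 3 each, +1 to first 1
Round 2: Ashgrove=24 Briarlake=6 Cedarfen=19 Dunmere=14 Elkhorn=13 Greywater=7 → close Ashgrove (overflow 11)
  24÷5 = 4 each, +1 to first 4
Round 3: Briarlake=11 Cedarfen=24 Dunmere=19 Elkhorn=18 Greywater=11 → close Cedarfen (overflow 12)
  24÷4 = 6 each, +1 to first 0
Round 4: Briarlake=17 Dunmere=25 Elkhorn=24 Greywater=17 → close Briarlake (overflow 12)
  17÷3 = 5 each, +1 to first 2
Round 5: Dunmere=31 Elkhorn=30 Greywater=22 → close Elkhorn (overflow 18)
  30÷2 = 15 each, +1 to first 0
Round 6: Dunmere=46 Greywater=37 → close Dunmere (overflow 31)
  46÷1 = 46 each, +1 to first 0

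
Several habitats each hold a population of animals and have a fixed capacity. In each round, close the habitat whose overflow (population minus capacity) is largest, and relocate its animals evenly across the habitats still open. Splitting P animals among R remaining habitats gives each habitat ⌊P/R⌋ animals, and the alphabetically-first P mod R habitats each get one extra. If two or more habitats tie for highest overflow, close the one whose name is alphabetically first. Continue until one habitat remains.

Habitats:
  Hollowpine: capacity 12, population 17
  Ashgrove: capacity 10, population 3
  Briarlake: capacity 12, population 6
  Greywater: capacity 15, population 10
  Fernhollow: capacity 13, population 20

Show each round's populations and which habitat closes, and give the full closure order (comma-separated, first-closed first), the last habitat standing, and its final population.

Closure order: Fernhollow, Hollowpine, Greywater, Ashgrove
Last habitat: Briarlake with 56 animals

Round 1: Ashgrove=3 Briarlake=6 Fernhollow=20 Greywater=10 Hollowpine=17 → close Fernhollow (overflow 7)
  20÷4 = 5 each, +1 to first 0
Round 2: Ashgrove=8 Briarlake=11 Greywater=15 Hollowpine=22 → close Hollowpine (overflow 10)
  22÷3 = 7 each, +1 to first 1
Round 3: Ashgrove=16 Briarlake=18 Greywater=22 → close Greywater (overflow 7)
  22÷2 = 11 each, +1 to first 0
Round 4: Ashgrove=27 Briarlake=29 → close Ashgrove (overflow 17)
  27÷1 = 27 each, +1 to first 0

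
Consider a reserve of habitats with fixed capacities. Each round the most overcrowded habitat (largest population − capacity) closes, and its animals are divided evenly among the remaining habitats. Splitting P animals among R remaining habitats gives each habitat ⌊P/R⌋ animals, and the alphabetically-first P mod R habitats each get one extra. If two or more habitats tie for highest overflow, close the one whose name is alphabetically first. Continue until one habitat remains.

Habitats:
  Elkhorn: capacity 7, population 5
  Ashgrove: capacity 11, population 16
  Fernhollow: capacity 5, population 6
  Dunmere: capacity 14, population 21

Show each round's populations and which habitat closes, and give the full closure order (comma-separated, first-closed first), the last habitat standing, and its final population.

Round 1: Ashgrove=16 Dunmere=21 Elkhorn=5 Fernhollow=6 → close Dunmere (overflow 7)
  21÷3 = 7 each, +1 to first 0
Round 2: Ashgrove=23 Elkhorn=12 Fernhollow=13 → close Ashgrove (overflow 12)
  23÷2 = 11 each, +1 to first 1
Round 3: Elkhorn=24 Fernhollow=24 → close Fernhollow (overflow 19)
  24÷1 = 24 each, +1 to first 0

Closure order: Dunmere, Ashgrove, Fernhollow
Last habitat: Elkhorn with 48 animals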